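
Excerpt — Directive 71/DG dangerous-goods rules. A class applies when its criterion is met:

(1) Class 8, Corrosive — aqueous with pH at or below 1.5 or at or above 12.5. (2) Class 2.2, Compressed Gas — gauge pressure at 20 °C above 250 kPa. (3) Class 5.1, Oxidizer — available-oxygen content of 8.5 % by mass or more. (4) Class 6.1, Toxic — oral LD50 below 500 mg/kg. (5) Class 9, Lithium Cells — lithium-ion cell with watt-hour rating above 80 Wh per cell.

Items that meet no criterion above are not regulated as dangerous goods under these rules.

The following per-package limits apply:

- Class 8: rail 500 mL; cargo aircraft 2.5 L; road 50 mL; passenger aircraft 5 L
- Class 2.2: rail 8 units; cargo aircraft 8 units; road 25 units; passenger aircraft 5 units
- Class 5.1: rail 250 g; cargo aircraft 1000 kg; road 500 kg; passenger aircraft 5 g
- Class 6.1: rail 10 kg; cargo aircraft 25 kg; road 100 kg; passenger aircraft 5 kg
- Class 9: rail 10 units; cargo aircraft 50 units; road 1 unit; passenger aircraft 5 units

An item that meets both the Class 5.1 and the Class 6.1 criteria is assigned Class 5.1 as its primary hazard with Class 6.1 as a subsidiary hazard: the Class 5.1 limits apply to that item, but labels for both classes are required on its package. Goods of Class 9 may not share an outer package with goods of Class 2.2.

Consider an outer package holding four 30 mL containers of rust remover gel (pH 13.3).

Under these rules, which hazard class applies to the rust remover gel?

Class 8

With pH 13.3 (≥ 12.5), the rust remover gel falls in Class 8.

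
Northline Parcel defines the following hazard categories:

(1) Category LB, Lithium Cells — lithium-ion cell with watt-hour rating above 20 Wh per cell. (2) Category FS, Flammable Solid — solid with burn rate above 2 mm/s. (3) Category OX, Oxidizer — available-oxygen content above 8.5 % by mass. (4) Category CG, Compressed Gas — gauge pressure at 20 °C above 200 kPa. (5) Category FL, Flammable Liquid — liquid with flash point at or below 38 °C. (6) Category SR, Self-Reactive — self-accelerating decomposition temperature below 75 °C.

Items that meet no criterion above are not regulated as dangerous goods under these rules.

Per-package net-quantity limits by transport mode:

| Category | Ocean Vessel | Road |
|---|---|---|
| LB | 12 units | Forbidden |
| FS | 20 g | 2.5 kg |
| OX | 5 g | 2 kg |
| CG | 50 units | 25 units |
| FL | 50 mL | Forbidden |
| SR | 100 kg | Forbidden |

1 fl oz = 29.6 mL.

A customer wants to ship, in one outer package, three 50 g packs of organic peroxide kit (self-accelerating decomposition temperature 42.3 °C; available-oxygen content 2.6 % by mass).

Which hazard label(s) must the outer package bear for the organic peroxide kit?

Self-accelerating decomposition temperature 42.3 °C meets the Category SR criterion (Self-Reactive), so the organic peroxide kit is Category SR.
Only the Category SR label is required.

Category SR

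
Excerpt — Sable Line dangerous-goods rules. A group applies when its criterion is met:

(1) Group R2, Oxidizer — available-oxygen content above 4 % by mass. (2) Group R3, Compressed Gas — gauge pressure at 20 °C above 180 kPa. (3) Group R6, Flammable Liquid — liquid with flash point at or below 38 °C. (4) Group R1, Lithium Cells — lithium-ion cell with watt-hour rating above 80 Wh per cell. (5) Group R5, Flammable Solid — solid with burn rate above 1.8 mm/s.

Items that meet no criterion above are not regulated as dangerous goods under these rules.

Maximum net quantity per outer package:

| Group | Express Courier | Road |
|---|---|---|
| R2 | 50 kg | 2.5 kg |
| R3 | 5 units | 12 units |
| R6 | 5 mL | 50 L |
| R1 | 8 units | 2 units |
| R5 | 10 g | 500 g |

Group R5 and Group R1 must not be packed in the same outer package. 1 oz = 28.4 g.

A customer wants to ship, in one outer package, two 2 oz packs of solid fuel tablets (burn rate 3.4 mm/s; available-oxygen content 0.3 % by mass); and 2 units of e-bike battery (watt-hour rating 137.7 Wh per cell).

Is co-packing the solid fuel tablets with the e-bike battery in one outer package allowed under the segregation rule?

No

The solid fuel tablets have burn rate 3.4 mm/s, which is > 1.8 mm/s, so they are Group R5 (Flammable Solid).
E-bike battery: watt-hour rating 137.7 Wh per cell > 80 Wh per cell → Group R1 (Lithium Cells).
Group R5 and Group R1 may not share an outer package.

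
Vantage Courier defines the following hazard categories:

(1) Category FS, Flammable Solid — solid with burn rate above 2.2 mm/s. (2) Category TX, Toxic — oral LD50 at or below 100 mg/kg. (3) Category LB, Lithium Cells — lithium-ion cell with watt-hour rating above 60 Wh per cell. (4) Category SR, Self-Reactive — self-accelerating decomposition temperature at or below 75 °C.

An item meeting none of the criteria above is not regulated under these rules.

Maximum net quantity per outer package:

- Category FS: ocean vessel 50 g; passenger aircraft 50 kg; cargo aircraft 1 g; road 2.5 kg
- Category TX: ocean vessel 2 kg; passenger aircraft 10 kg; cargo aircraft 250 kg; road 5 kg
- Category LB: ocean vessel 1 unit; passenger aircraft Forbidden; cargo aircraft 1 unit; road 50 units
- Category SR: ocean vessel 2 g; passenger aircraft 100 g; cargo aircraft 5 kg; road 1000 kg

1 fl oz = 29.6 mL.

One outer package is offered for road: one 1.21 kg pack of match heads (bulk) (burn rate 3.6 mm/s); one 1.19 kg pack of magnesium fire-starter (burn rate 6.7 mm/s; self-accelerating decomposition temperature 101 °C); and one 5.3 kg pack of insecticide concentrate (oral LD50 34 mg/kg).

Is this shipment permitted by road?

The match heads (bulk) have burn rate 3.6 mm/s, which is > 2.2 mm/s, so they are Category FS (Flammable Solid).
With burn rate 6.7 mm/s (> 2.2 mm/s), the magnesium fire-starter falls in Category FS.
The insecticide concentrate has oral LD50 34 mg/kg, which is ≤ 100 mg/kg, so it is Category TX (Toxic).
Category FS net quantity: 1.21 kg + 1.19 kg = 2.4 kg.
2.4 kg ≤ 2.5 kg (road limit, Category FS) — within limit.
Category TX quantity: 5.3 kg.
5.3 kg > 5 kg (road limit, Category TX) — over the limit.

No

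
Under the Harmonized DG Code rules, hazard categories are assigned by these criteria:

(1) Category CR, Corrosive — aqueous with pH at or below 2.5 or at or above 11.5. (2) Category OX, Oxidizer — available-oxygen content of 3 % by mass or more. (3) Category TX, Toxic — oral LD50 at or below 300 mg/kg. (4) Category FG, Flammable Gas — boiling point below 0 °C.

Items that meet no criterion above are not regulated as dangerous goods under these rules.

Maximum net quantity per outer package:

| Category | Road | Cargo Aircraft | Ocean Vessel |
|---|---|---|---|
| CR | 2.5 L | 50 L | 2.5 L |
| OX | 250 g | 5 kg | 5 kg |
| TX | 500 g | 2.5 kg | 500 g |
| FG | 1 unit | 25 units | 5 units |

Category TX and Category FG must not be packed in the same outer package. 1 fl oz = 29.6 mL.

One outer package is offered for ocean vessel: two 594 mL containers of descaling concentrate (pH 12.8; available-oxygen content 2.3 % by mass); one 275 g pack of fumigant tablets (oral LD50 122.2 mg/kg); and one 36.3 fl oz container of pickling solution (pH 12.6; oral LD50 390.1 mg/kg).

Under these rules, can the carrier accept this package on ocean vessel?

Yes

The descaling concentrate has pH 12.8, which is ≥ 11.5, so it is Category CR (Corrosive).
The fumigant tablets have oral LD50 122.2 mg/kg, which is ≤ 300 mg/kg, so they are Category TX (Toxic).
With pH 12.6 (≥ 11.5), the pickling solution falls in Category CR.
Category TX quantity: 275 g.
That is within the Category TX ocean vessel limit of 500 g.
Total Category CR: (two 594 mL containers = 1.188 L) + (one 36.3 fl oz container = 1074.48 mL) = 2262.48 mL.
2262.48 mL ≤ 2.5 L (ocean vessel limit, Category CR) — within limit.
The segregation rule (Category TX with Category FG) does not apply to Category TX with Category CR.
Every hazard category is within its ocean vessel limit and no segregation rule is violated.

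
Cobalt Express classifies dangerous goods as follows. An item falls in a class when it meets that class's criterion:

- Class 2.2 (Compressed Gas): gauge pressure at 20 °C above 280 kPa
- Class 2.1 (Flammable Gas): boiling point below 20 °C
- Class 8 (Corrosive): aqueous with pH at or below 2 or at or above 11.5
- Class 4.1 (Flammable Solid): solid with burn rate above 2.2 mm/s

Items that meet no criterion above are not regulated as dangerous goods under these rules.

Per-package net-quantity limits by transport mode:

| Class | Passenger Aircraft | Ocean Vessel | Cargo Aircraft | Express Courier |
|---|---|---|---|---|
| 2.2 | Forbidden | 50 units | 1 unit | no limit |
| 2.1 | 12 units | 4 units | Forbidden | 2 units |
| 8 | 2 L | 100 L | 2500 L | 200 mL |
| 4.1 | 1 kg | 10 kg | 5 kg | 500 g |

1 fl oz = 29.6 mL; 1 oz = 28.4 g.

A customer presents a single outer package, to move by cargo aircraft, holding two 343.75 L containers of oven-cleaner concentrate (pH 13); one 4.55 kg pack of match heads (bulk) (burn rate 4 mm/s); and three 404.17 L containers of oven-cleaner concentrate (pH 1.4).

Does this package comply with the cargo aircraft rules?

Yes

Oven-cleaner concentrate: pH 13 ≥ 11.5 → Class 8 (Corrosive).
With burn rate 4 mm/s (> 2.2 mm/s), the match heads (bulk) fall in Class 4.1.
With pH 1.4 (≤ 2), the oven-cleaner concentrate falls in Class 8.
Class 8 net quantity: (two 343.75 L containers = 687.5 L) + (three 404.17 L containers = 1212.51 L) = 1900.01 L.
That is within the Class 8 cargo aircraft limit of 2500 L.
Class 4.1 quantity: 4.55 kg.
4.55 kg is within the cargo aircraft limit of 5 kg for Class 4.1.
Every hazard class is within its cargo aircraft limit and no segregation rule is violated.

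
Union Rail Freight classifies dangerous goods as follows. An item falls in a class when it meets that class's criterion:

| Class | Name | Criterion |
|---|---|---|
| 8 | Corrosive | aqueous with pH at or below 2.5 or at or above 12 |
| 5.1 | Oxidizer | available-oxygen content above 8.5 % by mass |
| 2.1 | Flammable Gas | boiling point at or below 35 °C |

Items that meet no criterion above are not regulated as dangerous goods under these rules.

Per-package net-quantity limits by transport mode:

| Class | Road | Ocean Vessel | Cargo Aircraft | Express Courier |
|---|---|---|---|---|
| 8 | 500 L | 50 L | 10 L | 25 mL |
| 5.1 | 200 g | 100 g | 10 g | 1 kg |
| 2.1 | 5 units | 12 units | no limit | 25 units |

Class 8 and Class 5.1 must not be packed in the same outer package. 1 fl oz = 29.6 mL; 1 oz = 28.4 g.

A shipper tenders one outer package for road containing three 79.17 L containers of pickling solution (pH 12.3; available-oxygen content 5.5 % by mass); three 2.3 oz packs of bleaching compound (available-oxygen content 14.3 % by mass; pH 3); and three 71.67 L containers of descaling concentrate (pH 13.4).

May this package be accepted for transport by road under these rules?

pH 12.3 meets the Class 8 criterion (Corrosive), so the pickling solution is Class 8.
With available-oxygen content 14.3 % by mass (> 8.5 % by mass), the bleaching compound falls in Class 5.1.
With pH 13.4 (≥ 12), the descaling concentrate falls in Class 8.
Class 8 net quantity: (three 79.17 L containers = 237.51 L) + (three 71.67 L containers = 215.01 L) = 452.52 L.
452.52 L ≤ 500 L (road limit, Class 8) — within limit.
Class 5.1 quantity: three 2.3 oz packs = 195.96 g.
195.96 g ≤ 200 g (road limit, Class 5.1) — within limit.
Class 8 and Class 5.1 may not share an outer package.

No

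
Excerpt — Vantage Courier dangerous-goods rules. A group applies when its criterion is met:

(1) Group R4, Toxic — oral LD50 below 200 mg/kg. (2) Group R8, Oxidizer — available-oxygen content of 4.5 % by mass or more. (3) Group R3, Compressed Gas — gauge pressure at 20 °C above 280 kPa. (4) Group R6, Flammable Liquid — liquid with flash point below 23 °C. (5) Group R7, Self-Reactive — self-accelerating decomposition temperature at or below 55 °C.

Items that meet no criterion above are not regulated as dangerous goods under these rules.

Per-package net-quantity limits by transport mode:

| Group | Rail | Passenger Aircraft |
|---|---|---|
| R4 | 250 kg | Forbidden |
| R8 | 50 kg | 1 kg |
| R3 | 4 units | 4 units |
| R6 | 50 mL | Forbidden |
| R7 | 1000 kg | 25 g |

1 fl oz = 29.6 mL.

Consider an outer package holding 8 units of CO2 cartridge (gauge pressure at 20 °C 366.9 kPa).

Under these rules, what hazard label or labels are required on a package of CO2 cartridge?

Gauge pressure at 20 °C 366.9 kPa meets the Group R3 criterion (Compressed Gas), so the CO2 cartridge is Group R3.
Only the Group R3 label is required.

Group R3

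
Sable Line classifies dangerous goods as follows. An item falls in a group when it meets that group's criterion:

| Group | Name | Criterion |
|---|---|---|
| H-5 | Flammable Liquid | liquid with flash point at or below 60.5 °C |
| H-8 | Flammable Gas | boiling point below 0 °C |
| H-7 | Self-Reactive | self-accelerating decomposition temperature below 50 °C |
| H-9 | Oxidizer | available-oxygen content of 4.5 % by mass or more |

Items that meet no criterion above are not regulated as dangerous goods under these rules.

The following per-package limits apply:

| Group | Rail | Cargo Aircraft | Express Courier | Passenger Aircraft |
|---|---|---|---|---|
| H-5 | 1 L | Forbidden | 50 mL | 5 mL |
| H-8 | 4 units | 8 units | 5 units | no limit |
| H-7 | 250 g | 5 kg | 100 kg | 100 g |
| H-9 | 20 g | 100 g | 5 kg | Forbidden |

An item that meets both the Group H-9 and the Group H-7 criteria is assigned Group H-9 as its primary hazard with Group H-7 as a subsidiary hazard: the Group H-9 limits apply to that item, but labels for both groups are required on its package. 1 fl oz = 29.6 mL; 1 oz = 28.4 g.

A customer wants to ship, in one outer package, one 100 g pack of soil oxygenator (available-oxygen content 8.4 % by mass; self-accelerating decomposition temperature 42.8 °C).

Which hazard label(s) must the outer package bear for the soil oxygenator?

Group H-7 and H-9

The soil oxygenator has available-oxygen content 8.4 % by mass, which is ≥ 4.5 % by mass, so it is Group H-9 (Oxidizer).
The soil oxygenator has self-accelerating decomposition temperature 42.8 °C, which is < 50 °C, so it is Group H-7 (Self-Reactive).
By the precedence rule Group H-9 is primary and Group H-7 is subsidiary, and that rule requires both labels on the package.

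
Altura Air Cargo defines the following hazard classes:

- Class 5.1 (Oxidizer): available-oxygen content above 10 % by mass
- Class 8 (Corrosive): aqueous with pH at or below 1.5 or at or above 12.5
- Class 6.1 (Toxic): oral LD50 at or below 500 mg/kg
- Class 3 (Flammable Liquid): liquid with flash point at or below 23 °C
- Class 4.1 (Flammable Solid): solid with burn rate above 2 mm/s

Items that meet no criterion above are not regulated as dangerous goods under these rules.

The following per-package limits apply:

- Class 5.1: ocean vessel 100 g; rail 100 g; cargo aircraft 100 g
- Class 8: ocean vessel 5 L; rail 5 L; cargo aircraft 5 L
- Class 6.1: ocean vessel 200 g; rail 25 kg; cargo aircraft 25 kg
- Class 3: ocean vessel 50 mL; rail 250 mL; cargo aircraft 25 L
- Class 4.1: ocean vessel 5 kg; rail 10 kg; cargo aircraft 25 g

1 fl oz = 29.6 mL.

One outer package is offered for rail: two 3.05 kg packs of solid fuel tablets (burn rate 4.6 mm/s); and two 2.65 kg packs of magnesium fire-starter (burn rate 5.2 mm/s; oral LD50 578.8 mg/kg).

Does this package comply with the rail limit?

No

The solid fuel tablets have burn rate 4.6 mm/s, which is > 2 mm/s, so they are Class 4.1 (Flammable Solid).
With burn rate 5.2 mm/s (> 2 mm/s), the magnesium fire-starter falls in Class 4.1.
Total Class 4.1: (two 3.05 kg packs = 6.1 kg) + (two 2.65 kg packs = 5.3 kg) = 11.4 kg.
11.4 kg > 10 kg (rail limit, Class 4.1) — over the limit.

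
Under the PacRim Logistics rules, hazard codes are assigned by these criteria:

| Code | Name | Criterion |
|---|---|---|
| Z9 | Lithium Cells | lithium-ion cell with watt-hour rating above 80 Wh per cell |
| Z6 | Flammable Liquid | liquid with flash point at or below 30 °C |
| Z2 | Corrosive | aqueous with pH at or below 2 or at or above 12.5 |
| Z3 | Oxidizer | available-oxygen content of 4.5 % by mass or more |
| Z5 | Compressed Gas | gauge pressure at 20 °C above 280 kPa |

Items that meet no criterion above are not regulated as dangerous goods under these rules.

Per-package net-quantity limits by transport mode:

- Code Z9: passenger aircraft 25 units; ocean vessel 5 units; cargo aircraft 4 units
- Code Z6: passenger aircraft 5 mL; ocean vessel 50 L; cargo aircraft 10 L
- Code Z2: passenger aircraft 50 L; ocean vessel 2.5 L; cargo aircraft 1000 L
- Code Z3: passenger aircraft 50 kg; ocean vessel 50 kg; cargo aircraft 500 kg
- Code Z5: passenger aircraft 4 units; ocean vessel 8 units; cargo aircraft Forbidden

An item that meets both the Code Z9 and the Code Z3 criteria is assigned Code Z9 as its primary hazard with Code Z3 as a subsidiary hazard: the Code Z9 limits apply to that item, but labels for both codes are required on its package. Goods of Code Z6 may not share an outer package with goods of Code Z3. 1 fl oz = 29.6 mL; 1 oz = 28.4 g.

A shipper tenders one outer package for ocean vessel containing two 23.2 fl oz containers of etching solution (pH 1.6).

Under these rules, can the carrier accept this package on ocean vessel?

Yes

pH 1.6 meets the Code Z2 criterion (Corrosive), so the etching solution is Code Z2.
Code Z2 quantity: two 23.2 fl oz containers = 1373.44 mL.
1373.44 mL is within the ocean vessel limit of 2.5 L for Code Z2.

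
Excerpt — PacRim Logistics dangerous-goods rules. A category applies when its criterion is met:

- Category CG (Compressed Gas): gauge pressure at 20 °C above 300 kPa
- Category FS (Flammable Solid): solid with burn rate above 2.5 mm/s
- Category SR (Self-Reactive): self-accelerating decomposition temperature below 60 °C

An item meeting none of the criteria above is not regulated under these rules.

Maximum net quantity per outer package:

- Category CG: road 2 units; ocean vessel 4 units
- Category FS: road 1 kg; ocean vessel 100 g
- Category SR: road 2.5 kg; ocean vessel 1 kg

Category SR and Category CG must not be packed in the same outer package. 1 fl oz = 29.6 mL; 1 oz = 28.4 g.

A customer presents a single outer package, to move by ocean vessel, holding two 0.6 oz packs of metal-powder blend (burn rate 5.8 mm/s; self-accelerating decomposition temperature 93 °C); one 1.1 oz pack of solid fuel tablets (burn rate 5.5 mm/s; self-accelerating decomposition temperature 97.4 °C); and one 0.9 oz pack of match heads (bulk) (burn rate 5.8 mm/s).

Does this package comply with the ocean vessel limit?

Yes

The metal-powder blend has burn rate 5.8 mm/s, which is > 2.5 mm/s, so it is Category FS (Flammable Solid).
Burn rate 5.5 mm/s meets the Category FS criterion (Flammable Solid), so the solid fuel tablets are Category FS.
Match heads (bulk): burn rate 5.8 mm/s > 2.5 mm/s → Category FS (Flammable Solid).
Total Category FS: (two 0.6 oz packs = 34.08 g) + (one 1.1 oz pack = 31.24 g) + (one 0.9 oz pack = 25.56 g) = 90.88 g.
That is within the Category FS ocean vessel limit of 100 g.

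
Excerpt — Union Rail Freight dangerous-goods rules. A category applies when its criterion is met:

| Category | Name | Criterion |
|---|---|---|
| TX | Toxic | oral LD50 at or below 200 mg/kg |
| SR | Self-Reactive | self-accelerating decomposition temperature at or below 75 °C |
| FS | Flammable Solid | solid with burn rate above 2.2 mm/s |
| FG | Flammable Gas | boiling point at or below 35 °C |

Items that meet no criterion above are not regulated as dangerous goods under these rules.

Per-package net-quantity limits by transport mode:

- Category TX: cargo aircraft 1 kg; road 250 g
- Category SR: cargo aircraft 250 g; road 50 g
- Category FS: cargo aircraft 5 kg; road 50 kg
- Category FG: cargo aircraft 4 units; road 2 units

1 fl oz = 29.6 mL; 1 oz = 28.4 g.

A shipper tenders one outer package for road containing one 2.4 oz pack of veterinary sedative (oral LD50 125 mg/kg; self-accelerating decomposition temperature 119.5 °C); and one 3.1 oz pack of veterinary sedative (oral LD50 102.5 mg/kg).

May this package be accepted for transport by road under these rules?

The veterinary sedative has oral LD50 125 mg/kg, which is ≤ 200 mg/kg, so it is Category TX (Toxic).
Oral LD50 102.5 mg/kg meets the Category TX criterion (Toxic), so the veterinary sedative is Category TX.
Category TX net quantity: (one 2.4 oz pack = 68.16 g) + (one 3.1 oz pack = 88.04 g) = 156.2 g.
That is within the Category TX road limit of 250 g.

Yes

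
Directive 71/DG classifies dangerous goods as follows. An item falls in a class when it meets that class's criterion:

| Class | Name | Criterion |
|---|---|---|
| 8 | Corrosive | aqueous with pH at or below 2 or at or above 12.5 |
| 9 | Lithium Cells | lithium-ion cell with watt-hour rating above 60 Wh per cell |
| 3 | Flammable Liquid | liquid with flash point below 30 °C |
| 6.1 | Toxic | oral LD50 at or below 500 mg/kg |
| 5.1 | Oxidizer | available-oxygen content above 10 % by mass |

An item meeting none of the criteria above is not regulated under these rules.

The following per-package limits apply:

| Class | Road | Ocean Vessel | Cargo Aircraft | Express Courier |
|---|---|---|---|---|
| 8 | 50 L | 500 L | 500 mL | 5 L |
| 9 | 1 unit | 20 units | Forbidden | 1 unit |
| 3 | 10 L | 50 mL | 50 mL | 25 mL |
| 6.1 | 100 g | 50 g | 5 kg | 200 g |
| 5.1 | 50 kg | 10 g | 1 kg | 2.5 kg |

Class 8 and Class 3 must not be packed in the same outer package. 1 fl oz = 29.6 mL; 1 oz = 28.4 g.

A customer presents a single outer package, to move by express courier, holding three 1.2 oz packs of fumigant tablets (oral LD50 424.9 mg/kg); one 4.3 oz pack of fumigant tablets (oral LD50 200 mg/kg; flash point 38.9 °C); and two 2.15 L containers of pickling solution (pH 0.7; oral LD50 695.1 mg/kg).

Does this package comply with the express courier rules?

No

The fumigant tablets have oral LD50 424.9 mg/kg, which is ≤ 500 mg/kg, so they are Class 6.1 (Toxic).
Fumigant tablets: oral LD50 200 mg/kg ≤ 500 mg/kg → Class 6.1 (Toxic).
The pickling solution has pH 0.7, which is ≤ 2, so it is Class 8 (Corrosive).
Class 6.1 net quantity: (three 1.2 oz packs = 102.24 g) + (one 4.3 oz pack = 122.12 g) = 224.36 g.
224.36 g > 200 g (express courier limit, Class 6.1) — over the limit.
Class 8 quantity: two 2.15 L containers = 4.3 L.
That is within the Class 8 express courier limit of 5 L.
The segregation rule (Class 8 with Class 3) does not apply to Class 6.1 with Class 8.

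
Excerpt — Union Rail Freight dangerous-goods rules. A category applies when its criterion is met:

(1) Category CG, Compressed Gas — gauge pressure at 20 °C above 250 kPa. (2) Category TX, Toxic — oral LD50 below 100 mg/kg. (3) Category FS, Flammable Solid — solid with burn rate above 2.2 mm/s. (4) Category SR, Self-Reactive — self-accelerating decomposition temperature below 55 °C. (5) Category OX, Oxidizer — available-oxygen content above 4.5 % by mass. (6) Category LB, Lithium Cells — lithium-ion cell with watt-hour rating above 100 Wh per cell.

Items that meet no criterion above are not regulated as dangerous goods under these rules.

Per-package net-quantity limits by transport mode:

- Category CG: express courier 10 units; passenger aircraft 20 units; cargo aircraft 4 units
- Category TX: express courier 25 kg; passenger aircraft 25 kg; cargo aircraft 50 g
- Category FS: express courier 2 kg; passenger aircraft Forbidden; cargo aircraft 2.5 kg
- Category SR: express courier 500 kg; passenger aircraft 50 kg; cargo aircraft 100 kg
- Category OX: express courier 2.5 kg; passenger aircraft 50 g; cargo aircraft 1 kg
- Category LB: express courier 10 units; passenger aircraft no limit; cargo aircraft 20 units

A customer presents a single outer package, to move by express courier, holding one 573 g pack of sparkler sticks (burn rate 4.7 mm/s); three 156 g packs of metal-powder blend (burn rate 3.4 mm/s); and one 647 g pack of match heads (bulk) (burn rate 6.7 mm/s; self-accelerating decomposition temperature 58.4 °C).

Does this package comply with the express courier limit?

Yes

Sparkler sticks: burn rate 4.7 mm/s > 2.2 mm/s → Category FS (Flammable Solid).
The metal-powder blend has burn rate 3.4 mm/s, which is > 2.2 mm/s, so it is Category FS (Flammable Solid).
Match heads (bulk): burn rate 6.7 mm/s > 2.2 mm/s → Category FS (Flammable Solid).
Total Category FS: 573 g + (three 156 g packs = 468 g) + 647 g = 1.688 kg.
That is within the Category FS express courier limit of 2 kg.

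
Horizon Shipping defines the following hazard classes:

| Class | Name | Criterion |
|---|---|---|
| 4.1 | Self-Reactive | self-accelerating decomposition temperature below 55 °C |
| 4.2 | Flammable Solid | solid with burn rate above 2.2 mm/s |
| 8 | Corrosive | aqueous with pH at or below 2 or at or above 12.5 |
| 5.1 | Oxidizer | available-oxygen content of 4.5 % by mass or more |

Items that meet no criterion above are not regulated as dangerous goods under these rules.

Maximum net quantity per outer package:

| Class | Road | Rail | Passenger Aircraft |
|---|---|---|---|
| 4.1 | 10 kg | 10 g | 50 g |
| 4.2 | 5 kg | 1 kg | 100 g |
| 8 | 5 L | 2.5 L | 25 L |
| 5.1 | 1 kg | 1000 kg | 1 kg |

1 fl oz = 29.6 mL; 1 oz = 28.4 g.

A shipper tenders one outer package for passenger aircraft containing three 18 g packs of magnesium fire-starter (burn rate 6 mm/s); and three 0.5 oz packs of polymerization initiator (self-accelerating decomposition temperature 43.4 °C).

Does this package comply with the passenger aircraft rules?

Burn rate 6 mm/s meets the Class 4.2 criterion (Flammable Solid), so the magnesium fire-starter is Class 4.2.
With self-accelerating decomposition temperature 43.4 °C (< 55 °C), the polymerization initiator falls in Class 4.1.
Class 4.2 quantity: three 18 g packs = 54 g.
54 g is within the passenger aircraft limit of 100 g for Class 4.2.
Class 4.1 quantity: three 0.5 oz packs = 42.6 g.
42.6 g ≤ 50 g (passenger aircraft limit, Class 4.1) — within limit.
Every hazard class is within its passenger aircraft limit and no segregation rule is violated.

Yes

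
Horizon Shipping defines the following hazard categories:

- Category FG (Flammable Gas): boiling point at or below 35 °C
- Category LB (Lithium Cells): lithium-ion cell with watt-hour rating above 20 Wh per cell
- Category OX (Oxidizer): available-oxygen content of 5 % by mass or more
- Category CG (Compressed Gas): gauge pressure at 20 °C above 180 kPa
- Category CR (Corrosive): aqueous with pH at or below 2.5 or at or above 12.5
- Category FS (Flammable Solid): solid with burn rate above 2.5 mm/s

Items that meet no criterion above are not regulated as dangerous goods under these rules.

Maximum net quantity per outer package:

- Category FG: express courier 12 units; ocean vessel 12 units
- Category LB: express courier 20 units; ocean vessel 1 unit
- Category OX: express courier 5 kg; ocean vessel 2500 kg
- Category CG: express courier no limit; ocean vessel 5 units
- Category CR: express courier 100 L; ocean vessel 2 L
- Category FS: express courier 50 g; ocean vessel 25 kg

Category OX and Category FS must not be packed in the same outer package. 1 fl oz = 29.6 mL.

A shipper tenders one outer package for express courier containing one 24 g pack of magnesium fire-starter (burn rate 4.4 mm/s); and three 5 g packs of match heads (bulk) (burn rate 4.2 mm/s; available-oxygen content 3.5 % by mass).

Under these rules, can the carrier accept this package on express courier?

Yes

Magnesium fire-starter: burn rate 4.4 mm/s > 2.5 mm/s → Category FS (Flammable Solid).
The match heads (bulk) have burn rate 4.2 mm/s, which is > 2.5 mm/s, so they are Category FS (Flammable Solid).
Category FS net quantity: 24 g + (three 5 g packs = 15 g) = 39 g.
That is within the Category FS express courier limit of 50 g.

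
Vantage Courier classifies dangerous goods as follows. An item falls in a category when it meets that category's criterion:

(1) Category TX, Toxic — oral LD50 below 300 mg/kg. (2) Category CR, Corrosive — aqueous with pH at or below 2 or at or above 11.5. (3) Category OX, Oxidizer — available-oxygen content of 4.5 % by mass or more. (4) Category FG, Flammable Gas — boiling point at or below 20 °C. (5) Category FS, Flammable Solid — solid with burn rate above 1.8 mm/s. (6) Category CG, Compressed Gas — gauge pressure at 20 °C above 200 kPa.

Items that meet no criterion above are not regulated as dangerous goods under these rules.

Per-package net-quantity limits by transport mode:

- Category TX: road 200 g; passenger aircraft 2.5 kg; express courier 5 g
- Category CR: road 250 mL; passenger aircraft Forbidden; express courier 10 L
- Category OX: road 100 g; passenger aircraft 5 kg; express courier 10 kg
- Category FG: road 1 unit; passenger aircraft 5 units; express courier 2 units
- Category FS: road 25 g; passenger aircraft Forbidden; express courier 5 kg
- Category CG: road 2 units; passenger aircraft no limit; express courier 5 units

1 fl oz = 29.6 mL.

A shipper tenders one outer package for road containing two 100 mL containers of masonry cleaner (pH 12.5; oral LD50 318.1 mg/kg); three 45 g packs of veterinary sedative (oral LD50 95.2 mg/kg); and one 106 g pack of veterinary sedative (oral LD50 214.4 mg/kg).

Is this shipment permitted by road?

No

Masonry cleaner: pH 12.5 ≥ 11.5 → Category CR (Corrosive).
With oral LD50 95.2 mg/kg (< 300 mg/kg), the veterinary sedative falls in Category TX.
Veterinary sedative: oral LD50 214.4 mg/kg < 300 mg/kg → Category TX (Toxic).
Total Category TX: (three 45 g packs = 135 g) + 106 g = 241 g.
241 g exceeds the road limit of 200 g for Category TX.
Category CR quantity: two 100 mL containers = 200 mL.
That is within the Category CR road limit of 250 mL.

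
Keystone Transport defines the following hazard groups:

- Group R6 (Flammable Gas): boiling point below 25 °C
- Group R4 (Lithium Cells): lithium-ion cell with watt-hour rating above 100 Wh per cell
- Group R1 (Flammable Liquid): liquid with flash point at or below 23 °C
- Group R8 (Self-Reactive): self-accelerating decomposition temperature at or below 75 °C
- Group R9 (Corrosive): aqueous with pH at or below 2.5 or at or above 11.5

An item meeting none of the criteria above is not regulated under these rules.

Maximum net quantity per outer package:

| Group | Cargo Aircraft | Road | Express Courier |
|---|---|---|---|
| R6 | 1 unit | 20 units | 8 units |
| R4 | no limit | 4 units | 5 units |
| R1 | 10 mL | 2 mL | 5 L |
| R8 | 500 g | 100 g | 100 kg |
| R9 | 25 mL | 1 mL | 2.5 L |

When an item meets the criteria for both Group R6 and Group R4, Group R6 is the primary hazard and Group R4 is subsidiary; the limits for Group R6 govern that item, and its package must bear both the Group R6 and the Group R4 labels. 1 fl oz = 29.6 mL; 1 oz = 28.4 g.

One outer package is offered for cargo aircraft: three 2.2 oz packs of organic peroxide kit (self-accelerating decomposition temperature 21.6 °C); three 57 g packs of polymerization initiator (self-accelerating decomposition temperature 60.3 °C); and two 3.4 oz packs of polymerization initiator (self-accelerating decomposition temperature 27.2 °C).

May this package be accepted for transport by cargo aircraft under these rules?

Organic peroxide kit: self-accelerating decomposition temperature 21.6 °C ≤ 75 °C → Group R8 (Self-Reactive).
Polymerization initiator: self-accelerating decomposition temperature 60.3 °C ≤ 75 °C → Group R8 (Self-Reactive).
Self-accelerating decomposition temperature 27.2 °C meets the Group R8 criterion (Self-Reactive), so the polymerization initiator is Group R8.
Group R8 net quantity: (three 2.2 oz packs = 187.44 g) + (three 57 g packs = 171 g) + (two 3.4 oz packs = 193.12 g) = 551.56 g.
551.56 g > 500 g (cargo aircraft limit, Group R8) — over the limit.

No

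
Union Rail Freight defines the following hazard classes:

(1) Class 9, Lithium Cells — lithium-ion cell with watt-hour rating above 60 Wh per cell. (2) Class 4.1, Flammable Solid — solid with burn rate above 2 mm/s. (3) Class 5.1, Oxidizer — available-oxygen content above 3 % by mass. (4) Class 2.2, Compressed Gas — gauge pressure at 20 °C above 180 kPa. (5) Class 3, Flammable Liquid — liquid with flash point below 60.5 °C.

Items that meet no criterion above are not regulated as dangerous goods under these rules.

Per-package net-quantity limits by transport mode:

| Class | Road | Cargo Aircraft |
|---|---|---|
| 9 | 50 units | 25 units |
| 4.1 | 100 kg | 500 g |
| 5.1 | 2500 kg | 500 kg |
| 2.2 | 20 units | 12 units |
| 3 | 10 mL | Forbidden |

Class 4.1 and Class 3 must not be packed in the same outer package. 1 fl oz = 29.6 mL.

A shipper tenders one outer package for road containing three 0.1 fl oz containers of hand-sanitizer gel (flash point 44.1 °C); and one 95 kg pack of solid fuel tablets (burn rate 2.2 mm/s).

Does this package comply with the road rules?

Hand-sanitizer gel: flash point 44.1 °C < 60.5 °C → Class 3 (Flammable Liquid).
Burn rate 2.2 mm/s meets the Class 4.1 criterion (Flammable Solid), so the solid fuel tablets are Class 4.1.
Class 4.1 quantity: 95 kg.
95 kg ≤ 100 kg (road limit, Class 4.1) — within limit.
Class 3 quantity: three 0.1 fl oz containers = 8.88 mL.
8.88 mL is within the road limit of 10 mL for Class 3.
Class 4.1 and Class 3 may not share an outer package.

No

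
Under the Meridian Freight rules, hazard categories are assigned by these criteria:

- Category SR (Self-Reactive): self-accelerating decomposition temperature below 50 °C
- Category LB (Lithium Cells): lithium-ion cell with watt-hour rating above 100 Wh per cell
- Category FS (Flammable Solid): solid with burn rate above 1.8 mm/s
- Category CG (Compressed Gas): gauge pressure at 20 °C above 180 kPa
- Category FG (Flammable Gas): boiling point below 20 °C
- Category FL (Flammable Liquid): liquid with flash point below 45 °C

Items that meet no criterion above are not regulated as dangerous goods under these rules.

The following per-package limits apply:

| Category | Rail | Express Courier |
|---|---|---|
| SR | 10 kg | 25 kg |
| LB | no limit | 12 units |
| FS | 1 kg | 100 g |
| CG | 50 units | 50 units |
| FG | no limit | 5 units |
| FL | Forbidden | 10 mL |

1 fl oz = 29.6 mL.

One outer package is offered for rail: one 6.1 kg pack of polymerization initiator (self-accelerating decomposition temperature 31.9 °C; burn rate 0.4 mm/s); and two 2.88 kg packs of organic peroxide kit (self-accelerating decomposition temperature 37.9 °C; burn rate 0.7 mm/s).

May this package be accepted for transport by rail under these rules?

No

With self-accelerating decomposition temperature 31.9 °C (< 50 °C), the polymerization initiator falls in Category SR.
Organic peroxide kit: self-accelerating decomposition temperature 37.9 °C < 50 °C → Category SR (Self-Reactive).
Total Category SR: 6.1 kg + (two 2.88 kg packs = 5.76 kg) = 11.86 kg.
11.86 kg exceeds the rail limit of 10 kg for Category SR.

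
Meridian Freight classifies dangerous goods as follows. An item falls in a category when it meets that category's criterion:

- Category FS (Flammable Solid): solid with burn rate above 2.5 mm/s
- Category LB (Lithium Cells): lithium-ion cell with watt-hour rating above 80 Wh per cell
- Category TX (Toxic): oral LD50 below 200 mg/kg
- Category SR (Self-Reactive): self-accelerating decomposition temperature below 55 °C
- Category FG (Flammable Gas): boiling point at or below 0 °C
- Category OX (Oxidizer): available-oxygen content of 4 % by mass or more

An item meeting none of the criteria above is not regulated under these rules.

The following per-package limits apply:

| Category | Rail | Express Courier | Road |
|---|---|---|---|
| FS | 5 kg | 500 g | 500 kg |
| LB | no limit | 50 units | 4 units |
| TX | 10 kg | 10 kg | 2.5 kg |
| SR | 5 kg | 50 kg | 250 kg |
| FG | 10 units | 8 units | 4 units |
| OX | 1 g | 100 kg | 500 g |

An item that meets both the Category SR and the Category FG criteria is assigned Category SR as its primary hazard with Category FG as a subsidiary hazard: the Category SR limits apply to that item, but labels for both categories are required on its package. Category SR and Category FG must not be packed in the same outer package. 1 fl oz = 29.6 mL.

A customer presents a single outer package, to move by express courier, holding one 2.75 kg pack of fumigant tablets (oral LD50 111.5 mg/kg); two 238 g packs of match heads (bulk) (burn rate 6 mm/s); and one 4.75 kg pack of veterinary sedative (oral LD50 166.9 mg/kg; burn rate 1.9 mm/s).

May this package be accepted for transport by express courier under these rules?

Yes

Fumigant tablets: oral LD50 111.5 mg/kg < 200 mg/kg → Category TX (Toxic).
Match heads (bulk): burn rate 6 mm/s > 2.5 mm/s → Category FS (Flammable Solid).
With oral LD50 166.9 mg/kg (< 200 mg/kg), the veterinary sedative falls in Category TX.
Total Category TX: 2.75 kg + 4.75 kg = 7.5 kg.
7.5 kg ≤ 10 kg (express courier limit, Category TX) — within limit.
Category FS quantity: two 238 g packs = 476 g.
476 g is within the express courier limit of 500 g for Category FS.
The segregation rule (Category SR with Category FG) does not apply to Category TX with Category FS.
Every hazard category is within its express courier limit and no segregation rule is violated.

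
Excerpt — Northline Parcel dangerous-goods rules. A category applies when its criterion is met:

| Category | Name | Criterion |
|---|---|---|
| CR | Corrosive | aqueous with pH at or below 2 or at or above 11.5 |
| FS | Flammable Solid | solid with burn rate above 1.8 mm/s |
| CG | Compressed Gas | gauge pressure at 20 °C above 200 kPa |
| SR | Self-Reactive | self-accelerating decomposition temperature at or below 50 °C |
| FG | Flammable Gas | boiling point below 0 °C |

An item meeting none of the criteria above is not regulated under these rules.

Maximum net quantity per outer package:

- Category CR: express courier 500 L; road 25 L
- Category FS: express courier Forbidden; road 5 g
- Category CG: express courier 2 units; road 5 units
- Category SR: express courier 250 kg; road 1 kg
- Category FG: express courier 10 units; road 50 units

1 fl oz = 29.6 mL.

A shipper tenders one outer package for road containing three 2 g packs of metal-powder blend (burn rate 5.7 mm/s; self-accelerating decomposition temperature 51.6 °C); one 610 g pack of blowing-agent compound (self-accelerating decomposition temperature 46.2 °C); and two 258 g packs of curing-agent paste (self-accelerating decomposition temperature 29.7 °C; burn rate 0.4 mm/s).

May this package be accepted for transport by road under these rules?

No

With burn rate 5.7 mm/s (> 1.8 mm/s), the metal-powder blend falls in Category FS.
Blowing-agent compound: self-accelerating decomposition temperature 46.2 °C ≤ 50 °C → Category SR (Self-Reactive).
With self-accelerating decomposition temperature 29.7 °C (≤ 50 °C), the curing-agent paste falls in Category SR.
Total Category SR: 610 g + (two 258 g packs = 516 g) = 1.126 kg.
1.126 kg exceeds the road limit of 1 kg for Category SR.
Category FS quantity: three 2 g packs = 6 g.
6 g > 5 g (road limit, Category FS) — over the limit.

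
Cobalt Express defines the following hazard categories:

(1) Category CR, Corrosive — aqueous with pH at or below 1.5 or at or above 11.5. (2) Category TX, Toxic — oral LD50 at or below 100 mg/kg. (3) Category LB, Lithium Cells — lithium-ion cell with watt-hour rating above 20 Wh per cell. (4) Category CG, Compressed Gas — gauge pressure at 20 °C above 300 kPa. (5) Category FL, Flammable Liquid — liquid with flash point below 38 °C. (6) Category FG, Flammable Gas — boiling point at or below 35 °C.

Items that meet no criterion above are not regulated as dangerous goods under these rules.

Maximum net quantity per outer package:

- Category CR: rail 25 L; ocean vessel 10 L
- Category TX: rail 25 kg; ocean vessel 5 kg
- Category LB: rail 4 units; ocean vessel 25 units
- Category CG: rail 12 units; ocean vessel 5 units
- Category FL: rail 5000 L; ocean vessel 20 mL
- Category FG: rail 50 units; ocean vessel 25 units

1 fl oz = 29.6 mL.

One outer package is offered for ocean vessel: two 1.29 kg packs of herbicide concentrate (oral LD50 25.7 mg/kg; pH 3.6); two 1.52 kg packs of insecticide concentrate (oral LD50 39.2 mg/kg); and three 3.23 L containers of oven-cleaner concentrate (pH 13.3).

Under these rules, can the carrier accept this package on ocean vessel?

Oral LD50 25.7 mg/kg meets the Category TX criterion (Toxic), so the herbicide concentrate is Category TX.
With oral LD50 39.2 mg/kg (≤ 100 mg/kg), the insecticide concentrate falls in Category TX.
With pH 13.3 (≥ 11.5), the oven-cleaner concentrate falls in Category CR.
Total Category TX: (two 1.29 kg packs = 2.58 kg) + (two 1.52 kg packs = 3.04 kg) = 5.62 kg.
5.62 kg > 5 kg (ocean vessel limit, Category TX) — over the limit.
Category CR quantity: three 3.23 L containers = 9.69 L.
9.69 L is within the ocean vessel limit of 10 L for Category CR.

No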